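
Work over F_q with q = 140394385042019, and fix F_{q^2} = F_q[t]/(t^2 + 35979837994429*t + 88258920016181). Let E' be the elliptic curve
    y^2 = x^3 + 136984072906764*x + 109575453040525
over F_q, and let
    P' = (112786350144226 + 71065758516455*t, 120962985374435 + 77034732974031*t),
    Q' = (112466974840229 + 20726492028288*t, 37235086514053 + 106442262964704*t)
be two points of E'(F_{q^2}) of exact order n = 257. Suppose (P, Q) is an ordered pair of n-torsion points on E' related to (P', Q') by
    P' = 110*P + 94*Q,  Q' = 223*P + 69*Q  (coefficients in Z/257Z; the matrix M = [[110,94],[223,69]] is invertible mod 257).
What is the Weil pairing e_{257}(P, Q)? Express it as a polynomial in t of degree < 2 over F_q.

83483786744828 + 76190661057654*t

Under M = [[110,94],[223,69]] in GL_2(Z/257), e_{257}(P',Q') = e_{257}(P,Q)^(110*69-94*223 mod 257).
det M = 110*69 - 94*223 = -13372 = 249 (mod 257); 249^{-1} = 32 (mod 257).
Build f_{257,P'} and f_{257,Q'} via the 9-bit ladder of 257=100000001_2; evaluate at shifted divisors; quotient in F_{140394385042019^2}.
So e_{257}(P',Q') = 30260439458009 + 47414324737015*t.
Hence e(P,Q) = 83483786744828 + 76190661057654*t in F_{140394385042019^2}^*.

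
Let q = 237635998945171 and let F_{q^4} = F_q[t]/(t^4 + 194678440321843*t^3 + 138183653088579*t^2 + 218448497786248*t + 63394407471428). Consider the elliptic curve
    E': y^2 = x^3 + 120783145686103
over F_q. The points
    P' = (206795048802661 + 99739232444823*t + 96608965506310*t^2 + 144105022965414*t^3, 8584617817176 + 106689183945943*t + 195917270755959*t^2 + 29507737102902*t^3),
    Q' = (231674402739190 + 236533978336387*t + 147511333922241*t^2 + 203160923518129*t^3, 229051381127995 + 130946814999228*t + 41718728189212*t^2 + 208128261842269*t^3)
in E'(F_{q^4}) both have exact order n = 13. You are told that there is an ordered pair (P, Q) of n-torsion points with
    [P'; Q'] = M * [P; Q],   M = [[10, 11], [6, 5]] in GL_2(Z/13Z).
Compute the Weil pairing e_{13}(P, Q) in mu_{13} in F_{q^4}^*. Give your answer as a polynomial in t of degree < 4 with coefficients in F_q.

50510340058775 + 133892729710997*t + 173873681209361*t^2 + 34558945358917*t^3

e_{13}(aP+bQ,cP+dQ) = e_{13}(P,Q)^(ad-bc); with (a,b,c,d)=(10,11,6,5) this gives the det-13 law.
det(M) mod 13 = 10; its inverse in (Z/13)^* is 4 (check: 10*4 mod 13 = 1).
n = 13 = (1101)_2 (4 bits, wt 3); accumulate f_{13,P'}(Q'+S)/f_{13,P'}(S) along the 3-step ladder.
e_{13}(P',Q') = 71473778386288 + 21005208787681*t + 8522737205084*t^2 + 54257850848618*t^3.
Hence e(P,Q) = 50510340058775 + 133892729710997*t + 173873681209361*t^2 + 34558945358917*t^3 in F_{237635998945171^4}^*.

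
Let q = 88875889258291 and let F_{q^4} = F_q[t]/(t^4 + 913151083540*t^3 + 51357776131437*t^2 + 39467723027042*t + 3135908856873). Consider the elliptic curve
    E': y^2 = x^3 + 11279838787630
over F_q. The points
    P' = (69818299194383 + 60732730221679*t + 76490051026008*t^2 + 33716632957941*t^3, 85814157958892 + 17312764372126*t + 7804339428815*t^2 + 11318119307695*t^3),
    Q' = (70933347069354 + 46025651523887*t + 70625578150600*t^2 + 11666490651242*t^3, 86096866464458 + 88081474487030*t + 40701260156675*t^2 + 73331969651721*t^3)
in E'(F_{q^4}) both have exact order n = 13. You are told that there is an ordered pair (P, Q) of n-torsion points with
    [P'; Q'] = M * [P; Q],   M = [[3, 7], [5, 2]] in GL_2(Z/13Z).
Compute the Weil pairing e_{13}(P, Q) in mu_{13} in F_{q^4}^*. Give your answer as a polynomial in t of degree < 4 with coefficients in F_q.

48813658926686 + 60350076358140*t + 46667480045782*t^2 + 70740846314620*t^3

Since e_{13}(P,P)=e_{13}(Q,Q)=1 and e_{13}(Q,P)=e_{13}(P,Q)^{-1}, expanding e_{13}(3*P + 7*Q,5*P + 2*Q) leaves e(P,Q)^det(M).
3*2 - 7*5 = -29; reduced mod 13: det = 10, inverse 4.
Miller loop for e_{13} over F_{88875889258291^4}: bits of 13 = 1101; 3 double steps + 2 add steps, l/v at each.
Miller gives e_{13}(P',Q') = 11335920715429 + 55892076082109*t + 34114889957292*t^2 + 67737089642493*t^3 in F_{88875889258291^4}.
(11335920715429 + 55892076082109*t + 34114889957292*t^2 + 67737089642493*t^3)^{4} mod (88875889258291,f) = 48813658926686 + 60350076358140*t + 46667480045782*t^2 + 70740846314620*t^3.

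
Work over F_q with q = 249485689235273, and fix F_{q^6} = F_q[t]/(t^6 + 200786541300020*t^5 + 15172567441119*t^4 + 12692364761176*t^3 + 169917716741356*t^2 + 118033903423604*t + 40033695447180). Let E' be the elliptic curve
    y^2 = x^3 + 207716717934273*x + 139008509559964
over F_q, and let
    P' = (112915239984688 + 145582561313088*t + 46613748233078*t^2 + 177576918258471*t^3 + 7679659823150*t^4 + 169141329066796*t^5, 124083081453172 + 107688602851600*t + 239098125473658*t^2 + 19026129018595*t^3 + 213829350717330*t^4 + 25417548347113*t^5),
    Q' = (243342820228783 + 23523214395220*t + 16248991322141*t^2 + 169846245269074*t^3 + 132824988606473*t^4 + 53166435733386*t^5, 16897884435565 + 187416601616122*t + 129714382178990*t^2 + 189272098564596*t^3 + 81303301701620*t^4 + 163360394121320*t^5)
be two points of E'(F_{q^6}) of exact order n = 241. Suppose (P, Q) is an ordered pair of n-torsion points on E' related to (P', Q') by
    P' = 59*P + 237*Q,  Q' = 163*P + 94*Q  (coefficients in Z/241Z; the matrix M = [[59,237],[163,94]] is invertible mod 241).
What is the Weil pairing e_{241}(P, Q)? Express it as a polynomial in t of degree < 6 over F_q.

The 241-Weil pairing on E[241] over F_{249485689235273} is alternating-bilinear: e_{241}(P',Q') = e_{241}(P,Q)^det(M).
Inverting 173 mod 241: 202. Thus e_{241}(P,Q) = e(P',Q')^{202}.
Miller loop for e_{241} over F_{249485689235273^6}: bits of 241 = 11110001; 7 double steps + 4 add steps, l/v at each.
The quotient is 228129649335802 + 206160030649999*t + 33095175507878*t^2 + 45414629281316*t^3 + 208562900257185*t^4 + 88193300575351*t^5.
(228129649335802 + 206160030649999*t + 33095175507878*t^2 + 45414629281316*t^3 + 208562900257185*t^4 + 88193300575351*t^5)^{202} mod (249485689235273,f) = 222536937975151 + 23653560431682*t + 149567209229760*t^2 + 72872977770523*t^3 + 35547700554346*t^4 + 56864333674905*t^5.

222536937975151 + 23653560431682*t + 149567209229760*t^2 + 72872977770523*t^3 + 35547700554346*t^4 + 56864333674905*t^5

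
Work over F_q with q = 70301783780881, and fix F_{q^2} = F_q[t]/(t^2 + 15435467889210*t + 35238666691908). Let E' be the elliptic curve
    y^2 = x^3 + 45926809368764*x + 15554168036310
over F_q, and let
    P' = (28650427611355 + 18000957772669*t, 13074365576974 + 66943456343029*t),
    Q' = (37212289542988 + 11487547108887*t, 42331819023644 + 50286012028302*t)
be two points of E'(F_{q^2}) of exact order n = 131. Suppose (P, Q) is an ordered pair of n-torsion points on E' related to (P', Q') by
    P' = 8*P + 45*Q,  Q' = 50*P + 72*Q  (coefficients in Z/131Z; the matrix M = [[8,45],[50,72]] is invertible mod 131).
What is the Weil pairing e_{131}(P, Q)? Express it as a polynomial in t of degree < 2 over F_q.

11093675515560 + 6765481095674*t

The 131-Weil pairing on E[131] over F_{70301783780881} is alternating-bilinear: e_{131}(P',Q') = e_{131}(P,Q)^det(M).
So e_{131}(P,Q) = e_{131}(P',Q')^{122}, since 29*122 = 1 mod 131.
8-bit Miller (10000011) on E'/F_{70301783780881} with a'=45926809368764, b'=15554168036310: accumulate tangent/chord ratios at Q'+S and P'+S'.
Miller gives e_{131}(P',Q') = 48098182677113 + 31424147024762*t in F_{70301783780881^2}.
Hence e(P,Q) = 11093675515560 + 6765481095674*t in F_{70301783780881^2}^*.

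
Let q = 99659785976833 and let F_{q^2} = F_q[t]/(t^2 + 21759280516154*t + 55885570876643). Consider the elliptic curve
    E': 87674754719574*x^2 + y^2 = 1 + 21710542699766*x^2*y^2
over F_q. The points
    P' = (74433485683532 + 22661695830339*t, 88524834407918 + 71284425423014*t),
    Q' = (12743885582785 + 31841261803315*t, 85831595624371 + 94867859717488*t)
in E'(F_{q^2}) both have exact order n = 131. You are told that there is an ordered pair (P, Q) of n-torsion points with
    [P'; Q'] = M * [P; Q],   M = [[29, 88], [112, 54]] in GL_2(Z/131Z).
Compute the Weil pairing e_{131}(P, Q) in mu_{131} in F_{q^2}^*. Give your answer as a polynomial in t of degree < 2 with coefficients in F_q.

The 131-Weil pairing on E[131] over F_{99659785976833} is alternating-bilinear: e_{131}(P',Q') = e_{131}(P,Q)^det(M).
Inverting 94 mod 131: 46. Thus e_{131}(P,Q) = e(P',Q')^{46}.
Map (x,y)_Ed via u=(1+y)/(1-y), v=(1+y)/((1-y)x) to Montgomery A=70586292798365,B=10649847922449; then to (a',b')=(18022888112464,52417793279646).
n = 131 = (10000011)_2 (8 bits, wt 3); accumulate f_{131,P'}(Q'+S)/f_{131,P'}(S) along the 7-step ladder.
The quotient is 83600349250649 + 77893224916610*t.
Thus e_{131}(P,Q) = 49791422414930 + 36622661178232*t.

49791422414930 + 36622661178232*t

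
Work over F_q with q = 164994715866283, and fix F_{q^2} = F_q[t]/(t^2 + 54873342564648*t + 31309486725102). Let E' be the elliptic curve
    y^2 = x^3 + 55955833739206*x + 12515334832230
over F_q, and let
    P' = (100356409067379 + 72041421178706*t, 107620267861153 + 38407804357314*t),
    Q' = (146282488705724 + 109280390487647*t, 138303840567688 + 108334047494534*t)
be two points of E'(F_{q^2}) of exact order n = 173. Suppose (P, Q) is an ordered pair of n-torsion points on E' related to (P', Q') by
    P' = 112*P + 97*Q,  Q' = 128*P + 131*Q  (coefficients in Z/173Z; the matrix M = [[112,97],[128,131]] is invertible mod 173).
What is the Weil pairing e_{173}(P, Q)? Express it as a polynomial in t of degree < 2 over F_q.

Since e_{173}(P,P)=e_{173}(Q,Q)=1 and e_{173}(Q,P)=e_{173}(P,Q)^{-1}, expanding e_{173}(112*P + 97*Q,128*P + 131*Q) leaves e(P,Q)^det(M).
Inverting 7 mod 173: 99. Thus e_{173}(P,Q) = e(P',Q')^{99}.
Double-and-add over 10101101: 8-1 doublings, 5-1 additions; each step l_{T,T}/v_{2T} or l_{T,P'}/v at Q'+S for random S.
So e_{173}(P',Q') = 159543709697631 + 29675239070700*t.
Raise to 99: e(P,Q) = 59585865525470 + 104400336653085*t in mu_{173}.

59585865525470 + 104400336653085*t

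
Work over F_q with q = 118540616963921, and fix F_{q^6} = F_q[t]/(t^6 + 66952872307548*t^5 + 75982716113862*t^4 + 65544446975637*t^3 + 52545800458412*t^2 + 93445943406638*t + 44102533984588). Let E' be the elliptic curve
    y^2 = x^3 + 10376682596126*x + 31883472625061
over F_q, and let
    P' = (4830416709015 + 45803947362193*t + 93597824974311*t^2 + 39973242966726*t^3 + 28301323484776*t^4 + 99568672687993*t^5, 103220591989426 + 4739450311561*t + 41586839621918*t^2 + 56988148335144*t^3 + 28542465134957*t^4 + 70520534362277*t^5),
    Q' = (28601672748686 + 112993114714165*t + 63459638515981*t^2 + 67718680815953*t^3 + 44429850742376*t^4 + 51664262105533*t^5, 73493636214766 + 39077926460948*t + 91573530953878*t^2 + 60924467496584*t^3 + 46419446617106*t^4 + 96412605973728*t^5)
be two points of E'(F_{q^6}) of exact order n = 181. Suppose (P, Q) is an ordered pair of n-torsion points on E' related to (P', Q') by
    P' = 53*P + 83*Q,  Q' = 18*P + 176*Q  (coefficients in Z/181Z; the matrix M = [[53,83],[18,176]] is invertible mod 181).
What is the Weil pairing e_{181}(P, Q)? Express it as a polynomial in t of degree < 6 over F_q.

e_{181} is bilinear + alternating on E[181], so e_{181}(53*P + 83*Q, 18*P + 176*Q) = e_{181}(P,Q)^(53*176-83*18).
Inverting 51 mod 181: 71. Thus e_{181}(P,Q) = e(P',Q')^{71}.
n = 181 = (10110101)_2 (8 bits, wt 5); accumulate f_{181,P'}(Q'+S)/f_{181,P'}(S) along the 7-step ladder.
Result: e(P',Q') = 115858382173809 + 31475546492831*t + 61946250029621*t^2 + 19824581823402*t^3 + 34361446648516*t^4 + 40215094194306*t^5.
Hence e(P,Q) = 69848403261295 + 89315486601191*t + 94999676028277*t^2 + 83022215322658*t^3 + 96023146812743*t^4 + 27233895655641*t^5 in F_{118540616963921^6}^*.

69848403261295 + 89315486601191*t + 94999676028277*t^2 + 83022215322658*t^3 + 96023146812743*t^4 + 27233895655641*t^5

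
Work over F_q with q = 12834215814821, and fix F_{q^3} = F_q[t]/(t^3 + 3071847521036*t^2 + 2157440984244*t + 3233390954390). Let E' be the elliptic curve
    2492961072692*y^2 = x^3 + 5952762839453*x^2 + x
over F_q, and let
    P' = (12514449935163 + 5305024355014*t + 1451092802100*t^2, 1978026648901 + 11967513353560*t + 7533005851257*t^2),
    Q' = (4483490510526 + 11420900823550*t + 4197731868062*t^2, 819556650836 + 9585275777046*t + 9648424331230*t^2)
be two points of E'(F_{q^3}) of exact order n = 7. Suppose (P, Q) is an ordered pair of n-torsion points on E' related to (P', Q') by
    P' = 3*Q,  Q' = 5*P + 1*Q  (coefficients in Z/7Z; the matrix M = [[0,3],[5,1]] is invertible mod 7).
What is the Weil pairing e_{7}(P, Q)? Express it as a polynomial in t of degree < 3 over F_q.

6829654419346 + 9616659375980*t + 10479584124045*t^2

Alternating bilinearity on E[7] (values in mu_{7} in F_{12834215814821^3}) gives e(P',Q') = e(P,Q)^det(M).
det M = 0*1 - 3*5 = -15 = 6 (mod 7); 6^{-1} = 6 (mod 7).
Montgomery->Weierstrass: x_W = 1634504798751*x+6674971482385, y_W=1634504798751*y on F_{12834215814821}; lands on y^2=x^3+809936645948*x+9089801554776.
Build f_{7,P'} and f_{7,Q'} via the 3-bit ladder of 7=111_2; evaluate at shifted divisors; quotient in F_{12834215814821^3}.
The quotient is 11369746763573 + 12145695246808*t + 8420959256901*t^2.
e_{7}(P,Q) = (11369746763573 + 12145695246808*t + 8420959256901*t^2)^{6} = 6829654419346 + 9616659375980*t + 10479584124045*t^2.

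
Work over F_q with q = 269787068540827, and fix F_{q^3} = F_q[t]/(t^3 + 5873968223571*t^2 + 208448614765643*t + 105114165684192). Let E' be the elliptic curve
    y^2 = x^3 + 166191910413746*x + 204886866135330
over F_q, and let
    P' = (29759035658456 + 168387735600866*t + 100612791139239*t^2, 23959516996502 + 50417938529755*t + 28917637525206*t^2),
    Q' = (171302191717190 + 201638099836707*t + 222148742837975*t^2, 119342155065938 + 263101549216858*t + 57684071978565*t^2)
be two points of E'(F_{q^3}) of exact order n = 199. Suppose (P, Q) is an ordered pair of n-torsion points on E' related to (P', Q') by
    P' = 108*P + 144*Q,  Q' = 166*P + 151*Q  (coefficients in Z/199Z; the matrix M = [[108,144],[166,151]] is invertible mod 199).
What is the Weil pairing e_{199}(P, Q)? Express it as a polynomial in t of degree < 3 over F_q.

260438904300153 + 127481812989739*t + 261446297241582*t^2

Alternating bilinearity on E[199] (values in mu_{199} in F_{269787068540827^3}) gives e(P',Q') = e(P,Q)^det(M).
det M = 108*151 - 144*166 = -7596 = 165 (mod 199); 165^{-1} = 158 (mod 199).
Double-and-add over 11000111: 8-1 doublings, 5-1 additions; each step l_{T,T}/v_{2T} or l_{T,P'}/v at Q'+S for random S.
Miller gives e_{199}(P',Q') = 218427569302352 + 45116985591504*t + 77692876379956*t^2 in F_{269787068540827^3}.
Finally e_{199}(P,Q) = 260438904300153 + 127481812989739*t + 261446297241582*t^2.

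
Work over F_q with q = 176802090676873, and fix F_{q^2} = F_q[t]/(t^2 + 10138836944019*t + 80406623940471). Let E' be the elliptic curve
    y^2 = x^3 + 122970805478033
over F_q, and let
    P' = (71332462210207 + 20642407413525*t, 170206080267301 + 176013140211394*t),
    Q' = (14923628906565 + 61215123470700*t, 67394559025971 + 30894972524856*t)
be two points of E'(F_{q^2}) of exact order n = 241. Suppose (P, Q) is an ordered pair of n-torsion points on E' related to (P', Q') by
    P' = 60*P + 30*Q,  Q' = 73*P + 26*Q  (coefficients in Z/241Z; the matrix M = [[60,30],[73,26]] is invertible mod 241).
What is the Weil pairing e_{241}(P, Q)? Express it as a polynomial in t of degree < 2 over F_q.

Alternating bilinearity on E[241] (values in mu_{241} in F_{176802090676873^2}) gives e(P',Q') = e(P,Q)^det(M).
det(M) mod 241 = 93; its inverse in (Z/241)^* is 184 (check: 93*184 mod 241 = 1).
n = 241 = (11110001)_2 (8 bits, wt 5); accumulate f_{241,P'}(Q'+S)/f_{241,P'}(S) along the 7-step ladder.
e_{241}(P',Q') = 99449776939878 + 148747333336267*t.
Raise to 184: e(P,Q) = 81103622601432 + 141224643093073*t in mu_{241}.

81103622601432 + 141224643093073*t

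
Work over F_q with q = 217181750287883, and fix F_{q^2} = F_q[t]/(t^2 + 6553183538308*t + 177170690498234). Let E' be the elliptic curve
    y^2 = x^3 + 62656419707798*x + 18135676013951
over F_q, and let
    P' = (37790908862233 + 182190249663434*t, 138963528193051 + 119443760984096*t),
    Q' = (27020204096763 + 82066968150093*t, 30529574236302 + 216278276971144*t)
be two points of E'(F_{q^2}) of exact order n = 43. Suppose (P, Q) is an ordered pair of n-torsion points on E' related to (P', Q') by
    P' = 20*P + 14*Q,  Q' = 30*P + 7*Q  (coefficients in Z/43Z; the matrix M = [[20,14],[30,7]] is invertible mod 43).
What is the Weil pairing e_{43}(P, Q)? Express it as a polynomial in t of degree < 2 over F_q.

e_{43}(aP+bQ,cP+dQ) = e_{43}(P,Q)^(ad-bc); with (a,b,c,d)=(20,14,30,7) this gives the det-43 law.
20*7 - 14*30 = -280; reduced mod 43: det = 21, inverse 41.
Run Miller on y^2=x^3+62656419707798*x+18135676013951 over F_{217181750287883}: ladder 101011 (6 bits); e = f_P(D_Q)/f_Q(D_P).
e_{43}(P',Q') = 42024273300590 + 18572282758694*t.
e_{43}(P,Q) = (42024273300590 + 18572282758694*t)^{41} = 154975340295044 + 100234951328171*t.

154975340295044 + 100234951328171*t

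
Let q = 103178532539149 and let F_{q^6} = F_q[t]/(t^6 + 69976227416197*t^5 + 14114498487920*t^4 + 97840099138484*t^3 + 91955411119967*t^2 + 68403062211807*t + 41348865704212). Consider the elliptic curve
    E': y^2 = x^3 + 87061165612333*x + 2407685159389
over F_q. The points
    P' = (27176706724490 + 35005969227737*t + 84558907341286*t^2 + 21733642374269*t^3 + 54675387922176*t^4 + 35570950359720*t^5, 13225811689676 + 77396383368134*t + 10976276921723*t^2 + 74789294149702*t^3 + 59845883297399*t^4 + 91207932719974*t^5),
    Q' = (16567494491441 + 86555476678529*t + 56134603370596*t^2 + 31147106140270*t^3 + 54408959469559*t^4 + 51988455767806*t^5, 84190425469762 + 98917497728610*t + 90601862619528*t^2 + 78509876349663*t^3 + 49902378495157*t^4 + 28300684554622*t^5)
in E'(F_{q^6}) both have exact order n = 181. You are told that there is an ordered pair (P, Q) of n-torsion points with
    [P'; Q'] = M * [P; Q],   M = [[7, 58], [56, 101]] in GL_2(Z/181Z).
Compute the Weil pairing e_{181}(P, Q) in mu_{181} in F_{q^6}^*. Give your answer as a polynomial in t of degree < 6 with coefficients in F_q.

e_{181}(aP+bQ,cP+dQ) = e_{181}(P,Q)^(ad-bc); with (a,b,c,d)=(7,58,56,101) this gives the det-181 law.
det M = 7*101 - 58*56 = -2541 = 174 (mod 181); 174^{-1} = 155 (mod 181).
8-bit Miller (10110101) on E'/F_{103178532539149} with a'=87061165612333, b'=2407685159389: accumulate tangent/chord ratios at Q'+S and P'+S'.
Miller gives e_{181}(P',Q') = 38763664308125 + 101715106964835*t + 25061253593138*t^2 + 88613188737090*t^3 + 59549253371656*t^4 + 81892348222227*t^5 in F_{103178532539149^6}.
e_{181}(P,Q) = (38763664308125 + 101715106964835*t + 25061253593138*t^2 + 88613188737090*t^3 + 59549253371656*t^4 + 81892348222227*t^5)^{155} = 38906260830006 + 62618473328149*t + 102868899830860*t^2 + 90536481961032*t^3 + 93789397777047*t^4 + 37489333209100*t^5.

38906260830006 + 62618473328149*t + 102868899830860*t^2 + 90536481961032*t^3 + 93789397777047*t^4 + 37489333209100*t^5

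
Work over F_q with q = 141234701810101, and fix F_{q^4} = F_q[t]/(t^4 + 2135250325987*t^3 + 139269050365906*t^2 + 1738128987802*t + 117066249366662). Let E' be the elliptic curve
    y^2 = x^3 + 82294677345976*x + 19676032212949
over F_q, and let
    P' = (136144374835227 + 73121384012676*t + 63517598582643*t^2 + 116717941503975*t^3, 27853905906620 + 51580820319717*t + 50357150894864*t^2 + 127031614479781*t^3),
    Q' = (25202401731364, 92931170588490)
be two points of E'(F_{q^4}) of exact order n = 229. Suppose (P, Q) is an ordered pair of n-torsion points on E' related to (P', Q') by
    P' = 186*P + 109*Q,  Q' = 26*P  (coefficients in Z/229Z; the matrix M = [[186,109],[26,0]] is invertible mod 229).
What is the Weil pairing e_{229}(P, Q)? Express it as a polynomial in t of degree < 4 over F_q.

Alternating bilinearity on E[229] (values in mu_{229} in F_{141234701810101^4}) gives e(P',Q') = e(P,Q)^det(M).
Inverting 143 mod 229: 221. Thus e_{229}(P,Q) = e(P',Q')^{221}.
Build f_{229,P'} and f_{229,Q'} via the 8-bit ladder of 229=11100101_2; evaluate at shifted divisors; quotient in F_{141234701810101^4}.
Miller gives e_{229}(P',Q') = 101805868331797 + 31507851317428*t + 48635189822780*t^2 + 113155917508566*t^3 in F_{141234701810101^4}.
Hence e(P,Q) = 93768485343094 + 123923010064667*t + 57931033510937*t^2 + 40778394035258*t^3 in F_{141234701810101^4}^*.

93768485343094 + 123923010064667*t + 57931033510937*t^2 + 40778394035258*t^3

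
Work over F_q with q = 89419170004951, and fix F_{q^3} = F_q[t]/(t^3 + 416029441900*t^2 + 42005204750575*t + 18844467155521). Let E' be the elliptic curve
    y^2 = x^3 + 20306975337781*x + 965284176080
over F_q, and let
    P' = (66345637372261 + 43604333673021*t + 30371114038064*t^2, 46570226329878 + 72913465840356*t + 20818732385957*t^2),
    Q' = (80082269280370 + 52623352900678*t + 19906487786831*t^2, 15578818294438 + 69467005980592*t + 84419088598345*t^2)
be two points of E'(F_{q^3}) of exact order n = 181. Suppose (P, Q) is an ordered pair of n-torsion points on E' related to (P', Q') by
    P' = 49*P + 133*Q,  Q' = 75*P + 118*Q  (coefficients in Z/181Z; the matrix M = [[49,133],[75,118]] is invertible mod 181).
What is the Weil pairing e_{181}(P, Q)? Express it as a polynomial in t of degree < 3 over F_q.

3392723679179 + 57565010148539*t + 62918270163431*t^2

The 181-Weil pairing on E[181] over F_{89419170004951} is alternating-bilinear: e_{181}(P',Q') = e_{181}(P,Q)^det(M).
49*118 - 133*75 = -4193; reduced mod 181: det = 151, inverse 6.
Build f_{181,P'} and f_{181,Q'} via the 8-bit ladder of 181=10110101_2; evaluate at shifted divisors; quotient in F_{89419170004951^3}.
f_P(D_Q)/f_Q(D_P) = 89129236247682 + 46650292303599*t + 46163723863611*t^2.
(89129236247682 + 46650292303599*t + 46163723863611*t^2)^{6} mod (89419170004951,f) = 3392723679179 + 57565010148539*t + 62918270163431*t^2.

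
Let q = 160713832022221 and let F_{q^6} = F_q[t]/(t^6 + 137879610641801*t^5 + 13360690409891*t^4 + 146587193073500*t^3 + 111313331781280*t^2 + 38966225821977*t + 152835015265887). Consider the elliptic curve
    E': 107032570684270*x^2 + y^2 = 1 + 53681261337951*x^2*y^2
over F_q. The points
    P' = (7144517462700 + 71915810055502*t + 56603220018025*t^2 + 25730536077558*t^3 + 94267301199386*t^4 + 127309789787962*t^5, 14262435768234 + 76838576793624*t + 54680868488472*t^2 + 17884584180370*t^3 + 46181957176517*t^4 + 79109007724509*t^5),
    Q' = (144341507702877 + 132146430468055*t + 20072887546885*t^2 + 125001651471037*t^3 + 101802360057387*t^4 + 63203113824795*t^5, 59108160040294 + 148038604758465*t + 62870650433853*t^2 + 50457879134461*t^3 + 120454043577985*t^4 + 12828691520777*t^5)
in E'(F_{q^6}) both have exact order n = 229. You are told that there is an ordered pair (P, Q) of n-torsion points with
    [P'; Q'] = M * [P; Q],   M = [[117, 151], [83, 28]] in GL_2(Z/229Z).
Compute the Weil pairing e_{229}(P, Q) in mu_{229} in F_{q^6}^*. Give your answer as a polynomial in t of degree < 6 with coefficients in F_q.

The 229-Weil pairing on E[229] over F_{160713832022221} is alternating-bilinear: e_{229}(P',Q') = e_{229}(P,Q)^det(M).
So e_{229}(P,Q) = e_{229}(P',Q')^{144}, since 132*144 = 1 mod 229.
Edwards a_E,d_E -> Montgomery A=0,B=88826151534662 -> Weierstrass 19069994740936,0 via alpha=0,beta=53516285342135.
Build f_{229,P'} and f_{229,Q'} via the 8-bit ladder of 229=11100101_2; evaluate at shifted divisors; quotient in F_{160713832022221^6}.
e_{229}(P',Q') = 29007203382225 + 73280613189473*t + 113409468484153*t^2 + 156488217948101*t^3 + 80141606154678*t^4 + 49659535274206*t^5.
Finally e_{229}(P,Q) = 80013050805405 + 35206074608203*t + 159189991363410*t^2 + 143914755035543*t^3 + 112699254033413*t^4 + 100661088591956*t^5.

80013050805405 + 35206074608203*t + 159189991363410*t^2 + 143914755035543*t^3 + 112699254033413*t^4 + 100661088591956*t^5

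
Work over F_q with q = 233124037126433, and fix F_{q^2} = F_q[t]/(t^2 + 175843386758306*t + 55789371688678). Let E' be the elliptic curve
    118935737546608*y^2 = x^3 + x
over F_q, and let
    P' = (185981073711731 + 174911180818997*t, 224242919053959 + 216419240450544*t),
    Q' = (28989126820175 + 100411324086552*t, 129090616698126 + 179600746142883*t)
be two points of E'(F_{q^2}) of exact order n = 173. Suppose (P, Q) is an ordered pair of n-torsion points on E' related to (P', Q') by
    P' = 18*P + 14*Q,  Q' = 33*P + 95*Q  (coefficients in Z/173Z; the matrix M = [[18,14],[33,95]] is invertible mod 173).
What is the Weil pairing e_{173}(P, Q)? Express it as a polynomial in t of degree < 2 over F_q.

Under M = [[18,14],[33,95]] in GL_2(Z/173), e_{173}(P',Q') = e_{173}(P,Q)^(18*95-14*33 mod 173).
det M = 18*95 - 14*33 = 1248 = 37 (mod 173); 37^{-1} = 159 (mod 173).
(x,y)|->(23319350659684x,23319350659684y) sends E' to y^2=x^3+10208859409385*x.
Double-and-add over 10101101: 8-1 doublings, 5-1 additions; each step l_{T,T}/v_{2T} or l_{T,P'}/v at Q'+S for random S.
Miller gives e_{173}(P',Q') = 221768572411672 + 168380777350907*t in F_{233124037126433^2}.
Raise to 159: e(P,Q) = 144982483461640 + 69343013007815*t in mu_{173}.

144982483461640 + 69343013007815*t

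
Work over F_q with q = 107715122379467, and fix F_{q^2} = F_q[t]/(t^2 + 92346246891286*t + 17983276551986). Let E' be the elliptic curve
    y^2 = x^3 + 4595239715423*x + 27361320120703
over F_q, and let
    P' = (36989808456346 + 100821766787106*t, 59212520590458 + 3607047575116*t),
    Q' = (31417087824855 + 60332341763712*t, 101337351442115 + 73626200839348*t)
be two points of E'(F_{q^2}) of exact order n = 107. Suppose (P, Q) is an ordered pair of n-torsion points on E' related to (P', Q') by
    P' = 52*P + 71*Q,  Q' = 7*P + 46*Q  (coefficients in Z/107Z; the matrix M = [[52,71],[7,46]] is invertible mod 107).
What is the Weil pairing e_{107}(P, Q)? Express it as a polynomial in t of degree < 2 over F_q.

Under M = [[52,71],[7,46]] in GL_2(Z/107), e_{107}(P',Q') = e_{107}(P,Q)^(52*46-71*7 mod 107).
det(M) mod 107 = 76; its inverse in (Z/107)^* is 69 (check: 76*69 mod 107 = 1).
Run Miller on y^2=x^3+4595239715423*x+27361320120703 over F_{107715122379467}: ladder 1101011 (7 bits); e = f_P(D_Q)/f_Q(D_P).
Result: e(P',Q') = 20073645070614 + 12221980804583*t.
e_{107}(P,Q) = (20073645070614 + 12221980804583*t)^{69} = 43542565205466 + 35833518115273*t.

43542565205466 + 35833518115273*t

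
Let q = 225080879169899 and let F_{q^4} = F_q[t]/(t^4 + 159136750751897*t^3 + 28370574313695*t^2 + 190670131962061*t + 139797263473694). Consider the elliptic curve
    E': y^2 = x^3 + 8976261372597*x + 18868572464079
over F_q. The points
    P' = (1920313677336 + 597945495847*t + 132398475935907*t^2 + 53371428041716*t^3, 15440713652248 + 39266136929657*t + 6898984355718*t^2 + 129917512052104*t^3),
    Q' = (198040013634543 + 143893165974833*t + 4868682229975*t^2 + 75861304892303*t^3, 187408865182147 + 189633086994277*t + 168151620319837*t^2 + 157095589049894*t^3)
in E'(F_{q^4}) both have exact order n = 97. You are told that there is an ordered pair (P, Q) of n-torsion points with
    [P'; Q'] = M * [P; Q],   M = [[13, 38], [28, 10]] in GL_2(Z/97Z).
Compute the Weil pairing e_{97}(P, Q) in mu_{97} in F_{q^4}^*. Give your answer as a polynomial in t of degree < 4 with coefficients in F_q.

135968416403372 + 136474360940158*t + 8418943128033*t^2 + 207287188567625*t^3

e_{97} is bilinear + alternating on E[97], so e_{97}(13*P + 38*Q, 28*P + 10*Q) = e_{97}(P,Q)^(13*10-38*28).
det M = 13*10 - 38*28 = -934 = 36 (mod 97); 36^{-1} = 62 (mod 97).
Run Miller on y^2=x^3+8976261372597*x+18868572464079 over F_{225080879169899}: ladder 1100001 (7 bits); e = f_P(D_Q)/f_Q(D_P).
e_{97}(P',Q') = 172958859082292 + 66508878882075*t + 209303375280900*t^2 + 142255182144333*t^3.
Finally e_{97}(P,Q) = 135968416403372 + 136474360940158*t + 8418943128033*t^2 + 207287188567625*t^3.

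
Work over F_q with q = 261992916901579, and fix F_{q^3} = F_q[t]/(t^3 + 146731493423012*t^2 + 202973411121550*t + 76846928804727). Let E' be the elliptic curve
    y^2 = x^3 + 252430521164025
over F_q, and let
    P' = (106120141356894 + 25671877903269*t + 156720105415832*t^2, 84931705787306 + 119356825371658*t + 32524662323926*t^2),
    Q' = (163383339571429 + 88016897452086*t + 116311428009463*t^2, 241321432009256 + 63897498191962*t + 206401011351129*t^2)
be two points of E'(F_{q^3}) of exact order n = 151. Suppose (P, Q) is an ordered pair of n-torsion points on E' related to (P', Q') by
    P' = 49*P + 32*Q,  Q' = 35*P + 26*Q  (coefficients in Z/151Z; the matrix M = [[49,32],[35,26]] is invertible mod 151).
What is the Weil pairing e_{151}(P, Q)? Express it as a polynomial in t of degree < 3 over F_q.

258992427019099 + 10143390852258*t + 18275477153805*t^2

e_{151} is bilinear + alternating on E[151], so e_{151}(49*P + 32*Q, 35*P + 26*Q) = e_{151}(P,Q)^(49*26-32*35).
det(M) mod 151 = 3; its inverse in (Z/151)^* is 101 (check: 3*101 mod 151 = 1).
Run Miller on y^2=x^3+252430521164025 over F_{261992916901579}: ladder 10010111 (8 bits); e = f_P(D_Q)/f_Q(D_P).
Miller gives e_{151}(P',Q') = 154562409363378 + 127047562056121*t + 29479967233704*t^2 in F_{261992916901579^3}.
Thus e_{151}(P,Q) = 258992427019099 + 10143390852258*t + 18275477153805*t^2.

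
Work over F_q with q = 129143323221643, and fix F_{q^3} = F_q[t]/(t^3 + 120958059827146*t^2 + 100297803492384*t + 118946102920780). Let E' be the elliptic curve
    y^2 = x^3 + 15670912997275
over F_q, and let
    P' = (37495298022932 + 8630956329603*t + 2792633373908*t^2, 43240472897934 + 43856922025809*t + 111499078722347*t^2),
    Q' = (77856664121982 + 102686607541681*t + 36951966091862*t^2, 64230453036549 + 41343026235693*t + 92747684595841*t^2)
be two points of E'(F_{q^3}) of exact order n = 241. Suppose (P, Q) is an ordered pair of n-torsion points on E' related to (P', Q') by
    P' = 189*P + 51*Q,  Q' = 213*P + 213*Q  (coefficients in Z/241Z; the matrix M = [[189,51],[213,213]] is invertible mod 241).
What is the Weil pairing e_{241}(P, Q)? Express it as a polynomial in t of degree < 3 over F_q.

81472298834520 + 53781550529724*t + 34133304936303*t^2

Alternating bilinearity on E[241] (values in mu_{241} in F_{129143323221643^3}) gives e(P',Q') = e(P,Q)^det(M).
189*213 - 51*213 = 29394; reduced mod 241: det = 233, inverse 30.
n = 241 = (11110001)_2 (8 bits, wt 5); accumulate f_{241,P'}(Q'+S)/f_{241,P'}(S) along the 7-step ladder.
Result: e(P',Q') = 13366681232411 + 127237960539430*t + 32108950244396*t^2.
(13366681232411 + 127237960539430*t + 32108950244396*t^2)^{30} mod (129143323221643,f) = 81472298834520 + 53781550529724*t + 34133304936303*t^2.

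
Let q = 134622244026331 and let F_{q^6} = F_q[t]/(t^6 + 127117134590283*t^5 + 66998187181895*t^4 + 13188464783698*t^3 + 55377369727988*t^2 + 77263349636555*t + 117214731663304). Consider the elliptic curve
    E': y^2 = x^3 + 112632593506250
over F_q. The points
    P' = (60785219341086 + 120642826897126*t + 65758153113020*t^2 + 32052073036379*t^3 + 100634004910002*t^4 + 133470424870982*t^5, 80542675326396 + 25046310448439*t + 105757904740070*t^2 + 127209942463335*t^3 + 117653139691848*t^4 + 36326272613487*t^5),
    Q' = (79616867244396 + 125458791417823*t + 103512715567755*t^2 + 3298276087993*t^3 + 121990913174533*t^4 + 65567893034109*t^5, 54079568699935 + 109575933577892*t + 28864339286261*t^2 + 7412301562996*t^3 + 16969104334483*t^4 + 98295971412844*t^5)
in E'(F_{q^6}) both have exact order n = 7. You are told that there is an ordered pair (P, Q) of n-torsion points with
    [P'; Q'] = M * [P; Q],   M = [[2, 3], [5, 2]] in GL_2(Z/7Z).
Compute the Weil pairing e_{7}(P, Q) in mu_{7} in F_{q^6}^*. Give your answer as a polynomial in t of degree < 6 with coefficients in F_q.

The 7-Weil pairing on E[7] over F_{134622244026331} is alternating-bilinear: e_{7}(P',Q') = e_{7}(P,Q)^det(M).
det(M) mod 7 = 3; its inverse in (Z/7)^* is 5 (check: 3*5 mod 7 = 1).
Build f_{7,P'} and f_{7,Q'} via the 3-bit ladder of 7=111_2; evaluate at shifted divisors; quotient in F_{134622244026331^6}.
Result: e(P',Q') = 66391194145594 + 99718672156720*t + 84463038623052*t^2 + 113902046993711*t^3 + 107745136971363*t^4 + 45077033486837*t^5.
Hence e(P,Q) = 70950720206327 + 18316965630296*t + 108044000847437*t^2 + 84820990892080*t^3 + 108394803127168*t^4 + 124076690441426*t^5 in F_{134622244026331^6}^*.

70950720206327 + 18316965630296*t + 108044000847437*t^2 + 84820990892080*t^3 + 108394803127168*t^4 + 124076690441426*t^5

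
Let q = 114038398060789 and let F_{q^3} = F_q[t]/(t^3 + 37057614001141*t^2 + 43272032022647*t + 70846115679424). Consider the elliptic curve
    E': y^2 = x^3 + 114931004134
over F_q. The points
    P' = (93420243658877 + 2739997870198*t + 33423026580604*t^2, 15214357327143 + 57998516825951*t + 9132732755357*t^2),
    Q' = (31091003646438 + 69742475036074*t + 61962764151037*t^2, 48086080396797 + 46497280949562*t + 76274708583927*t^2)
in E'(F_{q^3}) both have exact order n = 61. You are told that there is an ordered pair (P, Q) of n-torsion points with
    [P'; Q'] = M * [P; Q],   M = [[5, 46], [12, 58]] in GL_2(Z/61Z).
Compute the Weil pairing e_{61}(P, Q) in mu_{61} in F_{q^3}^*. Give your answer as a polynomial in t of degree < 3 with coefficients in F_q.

10556807487993 + 82074588827083*t + 7837789872216*t^2

e_{61} is bilinear + alternating on E[61], so e_{61}(5*P + 46*Q, 12*P + 58*Q) = e_{61}(P,Q)^(5*58-46*12).
Inverting 43 mod 61: 44. Thus e_{61}(P,Q) = e(P',Q')^{44}.
Run Miller on y^2=x^3+114931004134 over F_{114038398060789}: ladder 111101 (6 bits); e = f_P(D_Q)/f_Q(D_P).
So e_{61}(P',Q') = 87489666462963 + 76073779734822*t + 26199784204528*t^2.
Raise to 44: e(P,Q) = 10556807487993 + 82074588827083*t + 7837789872216*t^2 in mu_{61}.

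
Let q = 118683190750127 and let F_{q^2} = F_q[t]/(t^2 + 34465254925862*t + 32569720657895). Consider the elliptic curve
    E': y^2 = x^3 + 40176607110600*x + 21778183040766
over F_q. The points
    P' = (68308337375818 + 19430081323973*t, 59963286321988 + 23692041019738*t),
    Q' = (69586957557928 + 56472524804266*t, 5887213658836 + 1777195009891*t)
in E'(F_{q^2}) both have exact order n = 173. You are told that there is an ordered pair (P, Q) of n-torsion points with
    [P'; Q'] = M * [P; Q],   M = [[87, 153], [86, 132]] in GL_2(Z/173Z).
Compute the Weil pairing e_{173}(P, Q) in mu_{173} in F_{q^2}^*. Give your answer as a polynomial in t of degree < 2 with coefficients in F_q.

78177971575684 + 77830058513716*t

Since e_{173}(P,P)=e_{173}(Q,Q)=1 and e_{173}(Q,P)=e_{173}(P,Q)^{-1}, expanding e_{173}(87*P + 153*Q,86*P + 132*Q) leaves e(P,Q)^det(M).
det M = 87*132 - 153*86 = -1674 = 56 (mod 173); 56^{-1} = 34 (mod 173).
Double-and-add over 10101101: 8-1 doublings, 5-1 additions; each step l_{T,T}/v_{2T} or l_{T,P'}/v at Q'+S for random S.
Miller gives e_{173}(P',Q') = 17700542383837 + 106657453735962*t in F_{118683190750127^2}.
Thus e_{173}(P,Q) = 78177971575684 + 77830058513716*t.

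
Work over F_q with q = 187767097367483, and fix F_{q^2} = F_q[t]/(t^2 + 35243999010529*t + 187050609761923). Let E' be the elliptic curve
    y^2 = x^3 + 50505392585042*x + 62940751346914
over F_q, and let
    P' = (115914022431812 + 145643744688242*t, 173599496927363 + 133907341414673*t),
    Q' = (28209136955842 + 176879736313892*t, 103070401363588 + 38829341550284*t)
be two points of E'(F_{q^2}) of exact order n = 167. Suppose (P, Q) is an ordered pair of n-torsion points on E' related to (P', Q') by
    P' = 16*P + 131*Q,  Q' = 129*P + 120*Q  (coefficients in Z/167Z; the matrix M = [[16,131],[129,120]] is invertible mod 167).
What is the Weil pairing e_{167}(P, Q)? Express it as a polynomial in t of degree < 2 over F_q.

166346590812904 + 49269997973971*t

The 167-Weil pairing on E[167] over F_{187767097367483} is alternating-bilinear: e_{167}(P',Q') = e_{167}(P,Q)^det(M).
So e_{167}(P,Q) = e_{167}(P',Q')^{131}, since 51*131 = 1 mod 167.
Build f_{167,P'} and f_{167,Q'} via the 8-bit ladder of 167=10100111_2; evaluate at shifted divisors; quotient in F_{187767097367483^2}.
The quotient is 169274484810147 + 77644627601671*t.
Finally e_{167}(P,Q) = 166346590812904 + 49269997973971*t.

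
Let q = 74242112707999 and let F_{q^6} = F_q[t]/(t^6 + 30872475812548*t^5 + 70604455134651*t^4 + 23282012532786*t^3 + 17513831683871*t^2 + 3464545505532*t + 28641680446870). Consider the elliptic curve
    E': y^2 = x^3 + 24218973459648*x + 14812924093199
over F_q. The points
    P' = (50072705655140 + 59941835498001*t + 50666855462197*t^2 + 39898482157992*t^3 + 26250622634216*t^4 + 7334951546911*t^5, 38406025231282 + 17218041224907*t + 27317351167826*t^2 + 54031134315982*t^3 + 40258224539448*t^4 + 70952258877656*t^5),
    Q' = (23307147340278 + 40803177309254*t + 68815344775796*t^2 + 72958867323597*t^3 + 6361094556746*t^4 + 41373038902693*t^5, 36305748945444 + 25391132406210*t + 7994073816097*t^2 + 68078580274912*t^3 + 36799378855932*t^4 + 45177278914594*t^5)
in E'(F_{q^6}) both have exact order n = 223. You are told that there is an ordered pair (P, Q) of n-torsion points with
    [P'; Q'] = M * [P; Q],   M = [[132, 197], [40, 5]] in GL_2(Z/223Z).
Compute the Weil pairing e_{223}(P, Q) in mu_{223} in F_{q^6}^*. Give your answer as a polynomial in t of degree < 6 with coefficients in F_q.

Under M = [[132,197],[40,5]] in GL_2(Z/223), e_{223}(P',Q') = e_{223}(P,Q)^(132*5-197*40 mod 223).
det M = 132*5 - 197*40 = -7220 = 139 (mod 223); 139^{-1} = 146 (mod 223).
8-bit Miller (11011111) on E'/F_{74242112707999} with a'=24218973459648, b'=14812924093199: accumulate tangent/chord ratios at Q'+S and P'+S'.
e_{223}(P',Q') = 74109520283011 + 44595559636210*t + 68046219197976*t^2 + 20264622733442*t^3 + 44744209892807*t^4 + 65664981124686*t^5.
Finally e_{223}(P,Q) = 44779853467981 + 7060015700473*t + 73374746564026*t^2 + 67369853918954*t^3 + 18709836710474*t^4 + 13917837452604*t^5.

44779853467981 + 7060015700473*t + 73374746564026*t^2 + 67369853918954*t^3 + 18709836710474*t^4 + 13917837452604*t^5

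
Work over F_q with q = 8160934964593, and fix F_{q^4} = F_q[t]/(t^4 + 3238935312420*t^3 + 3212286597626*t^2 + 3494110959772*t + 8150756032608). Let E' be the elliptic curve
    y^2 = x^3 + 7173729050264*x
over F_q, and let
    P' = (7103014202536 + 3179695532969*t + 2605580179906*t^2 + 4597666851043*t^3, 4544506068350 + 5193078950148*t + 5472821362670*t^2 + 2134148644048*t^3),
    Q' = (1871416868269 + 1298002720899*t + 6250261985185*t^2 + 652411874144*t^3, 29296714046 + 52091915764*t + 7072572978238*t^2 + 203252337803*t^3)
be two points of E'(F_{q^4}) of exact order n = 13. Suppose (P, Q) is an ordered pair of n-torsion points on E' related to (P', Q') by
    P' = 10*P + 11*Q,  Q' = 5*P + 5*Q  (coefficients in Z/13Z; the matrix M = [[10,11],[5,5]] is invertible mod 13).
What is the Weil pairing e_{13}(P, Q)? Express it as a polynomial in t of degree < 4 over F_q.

4816284432716 + 1476810469887*t + 5283582941490*t^2 + 3292309366824*t^3

Since e_{13}(P,P)=e_{13}(Q,Q)=1 and e_{13}(Q,P)=e_{13}(P,Q)^{-1}, expanding e_{13}(10*P + 11*Q,5*P + 5*Q) leaves e(P,Q)^det(M).
10*5 - 11*5 = -5; reduced mod 13: det = 8, inverse 5.
Run Miller on y^2=x^3+7173729050264*x over F_{8160934964593}: ladder 1101 (4 bits); e = f_P(D_Q)/f_Q(D_P).
f_P(D_Q)/f_Q(D_P) = 7525645194277 + 1337177498470*t + 262892592316*t^2 + 7653188998927*t^3.
e_{13}(P,Q) = (7525645194277 + 1337177498470*t + 262892592316*t^2 + 7653188998927*t^3)^{5} = 4816284432716 + 1476810469887*t + 5283582941490*t^2 + 3292309366824*t^3.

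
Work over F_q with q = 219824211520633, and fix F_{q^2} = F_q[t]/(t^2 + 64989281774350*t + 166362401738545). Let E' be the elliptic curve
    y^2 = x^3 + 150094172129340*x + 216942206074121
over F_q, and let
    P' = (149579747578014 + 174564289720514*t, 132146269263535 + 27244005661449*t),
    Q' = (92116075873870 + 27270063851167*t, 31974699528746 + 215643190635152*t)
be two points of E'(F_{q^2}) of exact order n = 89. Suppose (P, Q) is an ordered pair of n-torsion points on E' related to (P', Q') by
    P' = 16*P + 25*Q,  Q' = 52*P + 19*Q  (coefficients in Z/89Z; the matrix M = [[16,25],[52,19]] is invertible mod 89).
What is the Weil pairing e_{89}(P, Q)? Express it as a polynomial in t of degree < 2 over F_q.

Since e_{89}(P,P)=e_{89}(Q,Q)=1 and e_{89}(Q,P)=e_{89}(P,Q)^{-1}, expanding e_{89}(16*P + 25*Q,52*P + 19*Q) leaves e(P,Q)^det(M).
det(M) mod 89 = 72; its inverse in (Z/89)^* is 68 (check: 72*68 mod 89 = 1).
7-bit Miller (1011001) on E'/F_{219824211520633} with a'=150094172129340, b'=216942206074121: accumulate tangent/chord ratios at Q'+S and P'+S'.
e_{89}(P',Q') = 79105293741528 + 115246245937651*t.
Thus e_{89}(P,Q) = 125186607001626 + 767723412555*t.

125186607001626 + 767723412555*t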